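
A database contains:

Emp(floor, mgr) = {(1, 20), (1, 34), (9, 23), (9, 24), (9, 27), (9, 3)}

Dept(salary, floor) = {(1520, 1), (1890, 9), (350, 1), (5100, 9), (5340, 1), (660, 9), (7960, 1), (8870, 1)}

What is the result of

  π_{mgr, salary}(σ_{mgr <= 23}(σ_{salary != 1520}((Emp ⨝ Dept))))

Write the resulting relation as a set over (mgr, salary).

{(20, 350), (20, 5340), (20, 7960), (20, 8870), (23, 1890), (23, 5100), (23, 660), (3, 1890), (3, 5100), (3, 660)}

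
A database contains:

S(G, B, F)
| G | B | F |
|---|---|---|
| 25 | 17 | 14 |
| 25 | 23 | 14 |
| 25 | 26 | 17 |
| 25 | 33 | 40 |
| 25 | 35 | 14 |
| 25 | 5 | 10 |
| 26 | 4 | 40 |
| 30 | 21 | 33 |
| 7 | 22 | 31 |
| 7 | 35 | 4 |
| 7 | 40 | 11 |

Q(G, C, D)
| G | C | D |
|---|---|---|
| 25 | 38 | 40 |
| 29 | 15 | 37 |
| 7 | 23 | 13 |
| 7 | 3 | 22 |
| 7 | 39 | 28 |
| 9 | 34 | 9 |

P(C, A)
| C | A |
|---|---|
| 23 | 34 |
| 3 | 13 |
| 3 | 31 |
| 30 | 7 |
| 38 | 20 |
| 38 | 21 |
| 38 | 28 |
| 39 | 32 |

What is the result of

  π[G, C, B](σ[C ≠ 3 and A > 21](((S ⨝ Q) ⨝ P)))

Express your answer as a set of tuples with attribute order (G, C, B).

{(25, 38, 17), (25, 38, 23), (25, 38, 26), (25, 38, 33), (25, 38, 35), (25, 38, 5), (7, 23, 22), (7, 23, 35), (7, 23, 40), (7, 39, 22), (7, 39, 35), (7, 39, 40)}

S ⋈ Q (natural join on G): {(25, 17, 14, 38, 40), (25, 23, 14, 38, 40), (25, 26, 17, 38, 40), (25, 33, 40, 38, 40), (25, 35, 14, 38, 40), (25, 5, 10, 38, 40), (7, 22, 31, 23, 13), (7, 22, 31, 3, 22), (7, 22, 31, 39, 28), (7, 35, 4, 23, 13), (7, 35, 4, 3, 22), (7, 35, 4, 39, 28), (7, 40, 11, 23, 13), (7, 40, 11, 3, 22), (7, 40, 11, 39, 28)}
(S ⨝ Q) ⋈ P (natural join on C): {(25, 17, 14, 38, 40, 20), (25, 17, 14, 38, 40, 21), (25, 17, 14, 38, 40, 28), (25, 23, 14, 38, 40, 20), (25, 23, 14, 38, 40, 21), (25, 23, 14, 38, 40, 28), (25, 26, 17, 38, 40, 20), (25, 26, 17, 38, 40, 21), (25, 26, 17, 38, 40, 28), (25, 33, 40, 38, 40, 20), (25, 33, 40, 38, 40, 21), (25, 33, 40, 38, 40, 28), (25, 35, 14, 38, 40, 20), (25, 35, 14, 38, 40, 21), (25, 35, 14, 38, 40, 28), (25, 5, 10, 38, 40, 20), (25, 5, 10, 38, 40, 21), (25, 5, 10, 38, 40, 28), (7, 22, 31, 23, 13, 34), (7, 22, 31, 3, 22, 13), (7, 22, 31, 3, 22, 31), (7, 22, 31, 39, 28, 32), (7, 35, 4, 23, 13, 34), (7, 35, 4, 3, 22, 13), (7, 35, 4, 3, 22, 31), (7, 35, 4, 39, 28, 32), (7, 40, 11, 23, 13, 34), (7, 40, 11, 3, 22, 13), (7, 40, 11, 3, 22, 31), (7, 40, 11, 39, 28, 32)}
Selection C ≠ 3 and A > 21: {(25, 17, 14, 38, 40, 28), (25, 23, 14, 38, 40, 28), (25, 26, 17, 38, 40, 28), (25, 33, 40, 38, 40, 28), (25, 35, 14, 38, 40, 28), (25, 5, 10, 38, 40, 28), (7, 22, 31, 23, 13, 34), (7, 22, 31, 39, 28, 32), (7, 35, 4, 23, 13, 34), (7, 35, 4, 39, 28, 32), (7, 40, 11, 23, 13, 34), (7, 40, 11, 39, 28, 32)}
Projecting to G, C, B: {(25, 38, 17), (25, 38, 23), (25, 38, 26), (25, 38, 33), (25, 38, 35), (25, 38, 5), (7, 23, 22), (7, 23, 35), (7, 23, 40), (7, 39, 22), (7, 39, 35), (7, 39, 40)}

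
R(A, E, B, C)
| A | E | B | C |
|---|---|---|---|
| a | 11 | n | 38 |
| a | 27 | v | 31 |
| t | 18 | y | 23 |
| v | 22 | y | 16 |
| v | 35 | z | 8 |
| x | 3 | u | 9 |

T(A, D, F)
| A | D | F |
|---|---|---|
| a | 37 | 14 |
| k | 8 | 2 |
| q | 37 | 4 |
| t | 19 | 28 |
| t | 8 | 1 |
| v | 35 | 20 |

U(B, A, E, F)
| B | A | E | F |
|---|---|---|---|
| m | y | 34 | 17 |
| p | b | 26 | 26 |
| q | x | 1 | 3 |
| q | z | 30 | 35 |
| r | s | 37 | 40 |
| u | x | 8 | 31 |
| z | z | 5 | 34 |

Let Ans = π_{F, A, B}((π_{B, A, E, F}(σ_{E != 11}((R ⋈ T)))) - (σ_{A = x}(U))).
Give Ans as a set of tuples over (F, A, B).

{(1, t, y), (14, a, v), (20, v, y), (20, v, z), (28, t, y)}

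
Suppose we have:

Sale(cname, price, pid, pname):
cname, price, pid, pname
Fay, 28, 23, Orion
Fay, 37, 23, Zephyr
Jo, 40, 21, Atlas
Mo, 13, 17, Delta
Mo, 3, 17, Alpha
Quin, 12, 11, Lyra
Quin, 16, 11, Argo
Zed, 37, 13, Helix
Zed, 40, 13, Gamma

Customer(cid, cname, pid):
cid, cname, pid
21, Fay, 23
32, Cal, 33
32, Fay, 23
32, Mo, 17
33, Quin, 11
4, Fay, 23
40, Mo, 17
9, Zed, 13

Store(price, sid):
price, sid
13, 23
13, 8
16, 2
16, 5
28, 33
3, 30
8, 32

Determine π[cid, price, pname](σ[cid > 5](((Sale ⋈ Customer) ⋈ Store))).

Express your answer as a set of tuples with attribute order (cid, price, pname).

Joining Sale and Customer on cname, pid yields {(Fay, 28, 23, Orion, 21), (Fay, 28, 23, Orion, 32), (Fay, 28, 23, Orion, 4), (Fay, 37, 23, Zephyr, 21), (Fay, 37, 23, Zephyr, 32), (Fay, 37, 23, Zephyr, 4), (Mo, 13, 17, Delta, 32), (Mo, 13, 17, Delta, 40), (Mo, 3, 17, Alpha, 32), (Mo, 3, 17, Alpha, 40), (Quin, 12, 11, Lyra, 33), (Quin, 16, 11, Argo, 33), (Zed, 37, 13, Helix, 9), (Zed, 40, 13, Gamma, 9)}.
Joining (Sale ⋈ Customer) and Store on price yields {(Fay, 28, 23, Orion, 21, 33), (Fay, 28, 23, Orion, 32, 33), (Fay, 28, 23, Orion, 4, 33), (Mo, 13, 17, Delta, 32, 23), (Mo, 13, 17, Delta, 32, 8), (Mo, 13, 17, Delta, 40, 23), (Mo, 13, 17, Delta, 40, 8), (Mo, 3, 17, Alpha, 32, 30), (Mo, 3, 17, Alpha, 40, 30), (Quin, 16, 11, Argo, 33, 2), (Quin, 16, 11, Argo, 33, 5)}.
Apply σ_{cid > 5}; surviving tuples: {(Fay, 28, 23, Orion, 21, 33), (Fay, 28, 23, Orion, 32, 33), (Mo, 13, 17, Delta, 32, 23), (Mo, 13, 17, Delta, 32, 8), (Mo, 13, 17, Delta, 40, 23), (Mo, 13, 17, Delta, 40, 8), (Mo, 3, 17, Alpha, 32, 30), (Mo, 3, 17, Alpha, 40, 30), (Quin, 16, 11, Argo, 33, 2), (Quin, 16, 11, Argo, 33, 5)}
π[cid, price, pname]: project onto (cid, price, pname) (3 duplicate(s) eliminated) → {(21, 28, Orion), (32, 13, Delta), (32, 28, Orion), (32, 3, Alpha), (33, 16, Argo), (40, 13, Delta), (40, 3, Alpha)}

{(21, 28, Orion), (32, 13, Delta), (32, 28, Orion), (32, 3, Alpha), (33, 16, Argo), (40, 13, Delta), (40, 3, Alpha)}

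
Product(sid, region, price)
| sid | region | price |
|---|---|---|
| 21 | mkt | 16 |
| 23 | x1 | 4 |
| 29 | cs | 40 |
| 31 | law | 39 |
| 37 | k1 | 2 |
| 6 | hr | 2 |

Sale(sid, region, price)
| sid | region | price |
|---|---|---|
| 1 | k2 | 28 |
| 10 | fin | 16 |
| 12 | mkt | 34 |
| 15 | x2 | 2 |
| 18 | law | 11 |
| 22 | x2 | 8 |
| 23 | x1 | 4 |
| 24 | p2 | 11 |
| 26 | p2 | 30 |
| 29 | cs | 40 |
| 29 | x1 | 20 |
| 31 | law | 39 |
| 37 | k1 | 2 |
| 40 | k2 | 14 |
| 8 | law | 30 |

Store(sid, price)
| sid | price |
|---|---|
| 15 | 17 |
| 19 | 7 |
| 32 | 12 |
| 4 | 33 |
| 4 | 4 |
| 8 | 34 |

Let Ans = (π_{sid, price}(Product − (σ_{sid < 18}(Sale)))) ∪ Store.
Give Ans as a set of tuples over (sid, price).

Selection sid < 18: {(1, k2, 28), (10, fin, 16), (12, mkt, 34), (15, x2, 2), (8, law, 30)}
Difference: {(21, mkt, 16), (23, x1, 4), (29, cs, 40), (31, law, 39), (37, k1, 2), (6, hr, 2)} with {(1, k2, 28), (10, fin, 16), (12, mkt, 34), (15, x2, 2), (8, law, 30)} → {(21, mkt, 16), (23, x1, 4), (29, cs, 40), (31, law, 39), (37, k1, 2), (6, hr, 2)}
Projecting to sid, price: {(21, 16), (23, 4), (29, 40), (31, 39), (37, 2), (6, 2)}
Union: {(21, 16), (23, 4), (29, 40), (31, 39), (37, 2), (6, 2)} with {(15, 17), (19, 7), (32, 12), (4, 33), (4, 4), (8, 34)} → {(15, 17), (19, 7), (21, 16), (23, 4), (29, 40), (31, 39), (32, 12), (37, 2), (4, 33), (4, 4), (6, 2), (8, 34)}

{(15, 17), (19, 7), (21, 16), (23, 4), (29, 40), (31, 39), (32, 12), (37, 2), (4, 33), (4, 4), (6, 2), (8, 34)}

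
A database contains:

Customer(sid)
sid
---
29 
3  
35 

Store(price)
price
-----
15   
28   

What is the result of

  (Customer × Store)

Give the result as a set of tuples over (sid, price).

{(29, 15), (29, 28), (3, 15), (3, 28), (35, 15), (35, 28)}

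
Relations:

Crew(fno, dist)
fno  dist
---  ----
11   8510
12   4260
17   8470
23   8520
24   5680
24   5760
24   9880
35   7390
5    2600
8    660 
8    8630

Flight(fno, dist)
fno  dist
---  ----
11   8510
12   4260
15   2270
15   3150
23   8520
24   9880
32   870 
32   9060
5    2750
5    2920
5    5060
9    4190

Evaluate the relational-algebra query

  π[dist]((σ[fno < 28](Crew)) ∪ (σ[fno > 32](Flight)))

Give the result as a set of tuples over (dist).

Apply σ_{fno < 28}; surviving tuples: {(11, 8510), (12, 4260), (17, 8470), (23, 8520), (24, 5680), (24, 5760), (24, 9880), (5, 2600), (8, 660), (8, 8630)}
Apply σ_{fno > 32}; surviving tuples: {}
Union: {(11, 8510), (12, 4260), (17, 8470), (23, 8520), (24, 5680), (24, 5760), (24, 9880), (5, 2600), (8, 660), (8, 8630)} with {} → {(11, 8510), (12, 4260), (17, 8470), (23, 8520), (24, 5680), (24, 5760), (24, 9880), (5, 2600), (8, 660), (8, 8630)}
π[dist]: project onto (dist) → {2600, 4260, 5680, 5760, 660, 8470, 8510, 8520, 8630, 9880}

{2600, 4260, 5680, 5760, 660, 8470, 8510, 8520, 8630, 9880}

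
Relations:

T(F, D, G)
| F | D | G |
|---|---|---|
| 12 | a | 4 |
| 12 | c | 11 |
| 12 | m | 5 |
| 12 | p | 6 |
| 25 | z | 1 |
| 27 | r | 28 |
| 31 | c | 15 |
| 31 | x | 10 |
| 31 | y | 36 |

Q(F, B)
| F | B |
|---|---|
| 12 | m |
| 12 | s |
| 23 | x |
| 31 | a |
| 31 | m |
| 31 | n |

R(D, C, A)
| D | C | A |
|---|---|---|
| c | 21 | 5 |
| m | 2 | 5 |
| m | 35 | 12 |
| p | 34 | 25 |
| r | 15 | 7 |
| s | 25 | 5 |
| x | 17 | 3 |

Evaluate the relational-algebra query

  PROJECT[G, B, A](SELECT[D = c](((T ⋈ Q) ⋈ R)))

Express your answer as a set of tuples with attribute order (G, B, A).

T ⋈ Q (natural join on F): {(12, a, 4, m), (12, a, 4, s), (12, c, 11, m), (12, c, 11, s), (12, m, 5, m), (12, m, 5, s), (12, p, 6, m), (12, p, 6, s), (31, c, 15, a), (31, c, 15, m), (31, c, 15, n), (31, x, 10, a), (31, x, 10, m), (31, x, 10, n), (31, y, 36, a), (31, y, 36, m), (31, y, 36, n)}
(T ⋈ Q) ⋈ R (natural join on D): {(12, c, 11, m, 21, 5), (12, c, 11, s, 21, 5), (12, m, 5, m, 2, 5), (12, m, 5, m, 35, 12), (12, m, 5, s, 2, 5), (12, m, 5, s, 35, 12), (12, p, 6, m, 34, 25), (12, p, 6, s, 34, 25), (31, c, 15, a, 21, 5), (31, c, 15, m, 21, 5), (31, c, 15, n, 21, 5), (31, x, 10, a, 17, 3), (31, x, 10, m, 17, 3), (31, x, 10, n, 17, 3)}
Filtering on D = c leaves {(12, c, 11, m, 21, 5), (12, c, 11, s, 21, 5), (31, c, 15, a, 21, 5), (31, c, 15, m, 21, 5), (31, c, 15, n, 21, 5)}.
π[G, B, A]: project onto (G, B, A) → {(11, m, 5), (11, s, 5), (15, a, 5), (15, m, 5), (15, n, 5)}

{(11, m, 5), (11, s, 5), (15, a, 5), (15, m, 5), (15, n, 5)}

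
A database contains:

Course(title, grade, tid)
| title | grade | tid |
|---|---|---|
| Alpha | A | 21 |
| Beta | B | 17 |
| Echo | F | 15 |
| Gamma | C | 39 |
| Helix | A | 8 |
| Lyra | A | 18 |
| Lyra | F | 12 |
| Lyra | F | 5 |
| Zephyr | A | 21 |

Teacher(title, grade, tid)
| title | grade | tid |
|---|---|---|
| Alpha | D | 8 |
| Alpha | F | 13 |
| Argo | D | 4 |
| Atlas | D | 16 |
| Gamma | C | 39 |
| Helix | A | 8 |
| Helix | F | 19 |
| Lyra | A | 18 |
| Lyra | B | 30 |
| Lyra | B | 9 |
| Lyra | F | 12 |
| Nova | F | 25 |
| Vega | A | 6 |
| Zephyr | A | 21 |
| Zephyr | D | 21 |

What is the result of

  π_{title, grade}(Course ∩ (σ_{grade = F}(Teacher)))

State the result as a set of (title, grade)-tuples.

Apply σ_{grade = F}; surviving tuples: {(Alpha, F, 13), (Helix, F, 19), (Lyra, F, 12), (Nova, F, 25)}
Taking the intersection: {(Lyra, F, 12)}
Projecting to title, grade: {(Lyra, F)}

{(Lyra, F)}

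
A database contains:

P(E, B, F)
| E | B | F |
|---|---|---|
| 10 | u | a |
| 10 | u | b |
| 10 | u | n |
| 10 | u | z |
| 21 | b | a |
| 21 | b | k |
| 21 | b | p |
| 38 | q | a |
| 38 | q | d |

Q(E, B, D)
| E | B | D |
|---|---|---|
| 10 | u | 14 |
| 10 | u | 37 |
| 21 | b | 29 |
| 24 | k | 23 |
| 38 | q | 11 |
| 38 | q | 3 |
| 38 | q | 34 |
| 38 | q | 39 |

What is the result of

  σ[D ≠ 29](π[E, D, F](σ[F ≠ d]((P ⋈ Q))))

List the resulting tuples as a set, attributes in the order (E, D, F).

{(10, 14, a), (10, 14, b), (10, 14, n), (10, 14, z), (10, 37, a), (10, 37, b), (10, 37, n), (10, 37, z), (38, 11, a), (38, 3, a), (38, 34, a), (38, 39, a)}

Natural join on E, B: {(10, u, a, 14), (10, u, a, 37), (10, u, b, 14), (10, u, b, 37), (10, u, n, 14), (10, u, n, 37), (10, u, z, 14), (10, u, z, 37), (21, b, a, 29), (21, b, k, 29), (21, b, p, 29), (38, q, a, 11), (38, q, a, 3), (38, q, a, 34), (38, q, a, 39), (38, q, d, 11), (38, q, d, 3), (38, q, d, 34), (38, q, d, 39)}
σ[F ≠ d]: keep tuples satisfying F ≠ d → {(10, u, a, 14), (10, u, a, 37), (10, u, b, 14), (10, u, b, 37), (10, u, n, 14), (10, u, n, 37), (10, u, z, 14), (10, u, z, 37), (21, b, a, 29), (21, b, k, 29), (21, b, p, 29), (38, q, a, 11), (38, q, a, 3), (38, q, a, 34), (38, q, a, 39)}
Keep only column(s) E, D, F: {(10, 14, a), (10, 14, b), (10, 14, n), (10, 14, z), (10, 37, a), (10, 37, b), (10, 37, n), (10, 37, z), (21, 29, a), (21, 29, k), (21, 29, p), (38, 11, a), (38, 3, a), (38, 34, a), (38, 39, a)}
σ[D ≠ 29]: keep tuples satisfying D ≠ 29 → {(10, 14, a), (10, 14, b), (10, 14, n), (10, 14, z), (10, 37, a), (10, 37, b), (10, 37, n), (10, 37, z), (38, 11, a), (38, 3, a), (38, 34, a), (38, 39, a)}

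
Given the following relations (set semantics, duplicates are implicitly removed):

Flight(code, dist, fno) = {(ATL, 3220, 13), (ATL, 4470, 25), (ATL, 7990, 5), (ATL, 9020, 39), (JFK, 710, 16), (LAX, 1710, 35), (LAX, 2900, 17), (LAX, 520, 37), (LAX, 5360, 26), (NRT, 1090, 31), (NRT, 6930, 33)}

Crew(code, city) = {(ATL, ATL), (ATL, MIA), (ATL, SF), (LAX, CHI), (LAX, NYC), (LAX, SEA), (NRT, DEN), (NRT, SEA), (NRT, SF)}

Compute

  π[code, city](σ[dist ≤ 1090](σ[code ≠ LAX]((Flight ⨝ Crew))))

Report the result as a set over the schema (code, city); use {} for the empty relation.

{(NRT, DEN), (NRT, SEA), (NRT, SF)}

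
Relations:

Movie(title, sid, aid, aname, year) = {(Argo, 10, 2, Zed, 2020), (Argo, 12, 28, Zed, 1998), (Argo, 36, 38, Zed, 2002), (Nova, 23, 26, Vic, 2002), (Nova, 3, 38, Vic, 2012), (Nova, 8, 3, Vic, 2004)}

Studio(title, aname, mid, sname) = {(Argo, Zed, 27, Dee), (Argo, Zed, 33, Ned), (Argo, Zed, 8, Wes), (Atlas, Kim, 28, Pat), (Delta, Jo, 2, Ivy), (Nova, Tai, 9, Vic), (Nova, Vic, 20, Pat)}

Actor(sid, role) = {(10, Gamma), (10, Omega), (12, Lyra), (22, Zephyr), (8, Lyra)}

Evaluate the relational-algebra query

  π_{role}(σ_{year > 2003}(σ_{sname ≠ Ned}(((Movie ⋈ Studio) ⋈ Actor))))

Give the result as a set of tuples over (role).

{Gamma, Lyra, Omega}

Movie ⋈ Studio (natural join on title, aname): {(Argo, 10, 2, Zed, 2020, 27, Dee), (Argo, 10, 2, Zed, 2020, 33, Ned), (Argo, 10, 2, Zed, 2020, 8, Wes), (Argo, 12, 28, Zed, 1998, 27, Dee), (Argo, 12, 28, Zed, 1998, 33, Ned), (Argo, 12, 28, Zed, 1998, 8, Wes), (Argo, 36, 38, Zed, 2002, 27, Dee), (Argo, 36, 38, Zed, 2002, 33, Ned), (Argo, 36, 38, Zed, 2002, 8, Wes), (Nova, 23, 26, Vic, 2002, 20, Pat), (Nova, 3, 38, Vic, 2012, 20, Pat), (Nova, 8, 3, Vic, 2004, 20, Pat)}
(Movie ⋈ Studio) ⋈ Actor (natural join on sid): {(Argo, 10, 2, Zed, 2020, 27, Dee, Gamma), (Argo, 10, 2, Zed, 2020, 27, Dee, Omega), (Argo, 10, 2, Zed, 2020, 33, Ned, Gamma), (Argo, 10, 2, Zed, 2020, 33, Ned, Omega), (Argo, 10, 2, Zed, 2020, 8, Wes, Gamma), (Argo, 10, 2, Zed, 2020, 8, Wes, Omega), (Argo, 12, 28, Zed, 1998, 27, Dee, Lyra), (Argo, 12, 28, Zed, 1998, 33, Ned, Lyra), (Argo, 12, 28, Zed, 1998, 8, Wes, Lyra), (Nova, 8, 3, Vic, 2004, 20, Pat, Lyra)}
σ[sname ≠ Ned]: keep tuples satisfying sname ≠ Ned → {(Argo, 10, 2, Zed, 2020, 27, Dee, Gamma), (Argo, 10, 2, Zed, 2020, 27, Dee, Omega), (Argo, 10, 2, Zed, 2020, 8, Wes, Gamma), (Argo, 10, 2, Zed, 2020, 8, Wes, Omega), (Argo, 12, 28, Zed, 1998, 27, Dee, Lyra), (Argo, 12, 28, Zed, 1998, 8, Wes, Lyra), (Nova, 8, 3, Vic, 2004, 20, Pat, Lyra)}
σ[year > 2003]: keep tuples satisfying year > 2003 → {(Argo, 10, 2, Zed, 2020, 27, Dee, Gamma), (Argo, 10, 2, Zed, 2020, 27, Dee, Omega), (Argo, 10, 2, Zed, 2020, 8, Wes, Gamma), (Argo, 10, 2, Zed, 2020, 8, Wes, Omega), (Nova, 8, 3, Vic, 2004, 20, Pat, Lyra)}
π_{role} gives {Gamma, Lyra, Omega} (2 duplicate(s) eliminated).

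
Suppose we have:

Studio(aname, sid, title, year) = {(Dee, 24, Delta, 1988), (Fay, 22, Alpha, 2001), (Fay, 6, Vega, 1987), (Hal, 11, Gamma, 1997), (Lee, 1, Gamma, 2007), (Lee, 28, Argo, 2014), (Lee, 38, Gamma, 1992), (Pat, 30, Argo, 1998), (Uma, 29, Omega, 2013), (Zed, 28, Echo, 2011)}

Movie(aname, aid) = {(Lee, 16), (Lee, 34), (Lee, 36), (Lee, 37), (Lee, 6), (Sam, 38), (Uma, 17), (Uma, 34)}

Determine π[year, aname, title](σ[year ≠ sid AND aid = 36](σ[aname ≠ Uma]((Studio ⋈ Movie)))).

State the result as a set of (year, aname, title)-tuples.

{(1992, Lee, Gamma), (2007, Lee, Gamma), (2014, Lee, Argo)}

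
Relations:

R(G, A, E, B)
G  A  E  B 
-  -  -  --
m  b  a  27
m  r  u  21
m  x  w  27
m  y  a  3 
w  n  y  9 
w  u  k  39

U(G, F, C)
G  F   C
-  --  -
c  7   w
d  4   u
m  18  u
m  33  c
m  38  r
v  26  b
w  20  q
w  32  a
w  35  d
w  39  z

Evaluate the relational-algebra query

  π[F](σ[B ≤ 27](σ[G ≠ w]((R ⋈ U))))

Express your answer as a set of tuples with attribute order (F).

{18, 33, 38}

Natural join on G: {(m, b, a, 27, 18, u), (m, b, a, 27, 33, c), (m, b, a, 27, 38, r), (m, r, u, 21, 18, u), (m, r, u, 21, 33, c), (m, r, u, 21, 38, r), (m, x, w, 27, 18, u), (m, x, w, 27, 33, c), (m, x, w, 27, 38, r), (m, y, a, 3, 18, u), (m, y, a, 3, 33, c), (m, y, a, 3, 38, r), (w, n, y, 9, 20, q), (w, n, y, 9, 32, a), (w, n, y, 9, 35, d), (w, n, y, 9, 39, z), (w, u, k, 39, 20, q), (w, u, k, 39, 32, a), (w, u, k, 39, 35, d), (w, u, k, 39, 39, z)}
Apply σ_{G ≠ w}; surviving tuples: {(m, b, a, 27, 18, u), (m, b, a, 27, 33, c), (m, b, a, 27, 38, r), (m, r, u, 21, 18, u), (m, r, u, 21, 33, c), (m, r, u, 21, 38, r), (m, x, w, 27, 18, u), (m, x, w, 27, 33, c), (m, x, w, 27, 38, r), (m, y, a, 3, 18, u), (m, y, a, 3, 33, c), (m, y, a, 3, 38, r)}
Apply σ_{B ≤ 27}; surviving tuples: {(m, b, a, 27, 18, u), (m, b, a, 27, 33, c), (m, b, a, 27, 38, r), (m, r, u, 21, 18, u), (m, r, u, 21, 33, c), (m, r, u, 21, 38, r), (m, x, w, 27, 18, u), (m, x, w, 27, 33, c), (m, x, w, 27, 38, r), (m, y, a, 3, 18, u), (m, y, a, 3, 33, c), (m, y, a, 3, 38, r)}
π_{F} gives {18, 33, 38} (9 duplicate(s) eliminated).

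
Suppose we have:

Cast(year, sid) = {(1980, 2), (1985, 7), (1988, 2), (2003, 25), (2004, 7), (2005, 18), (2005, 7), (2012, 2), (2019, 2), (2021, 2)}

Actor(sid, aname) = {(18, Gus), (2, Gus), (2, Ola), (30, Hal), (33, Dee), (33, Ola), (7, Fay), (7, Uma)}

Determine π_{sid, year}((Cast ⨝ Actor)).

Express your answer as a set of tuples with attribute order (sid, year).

Joining Cast and Actor on sid yields {(1980, 2, Gus), (1980, 2, Ola), (1985, 7, Fay), (1985, 7, Uma), (1988, 2, Gus), (1988, 2, Ola), (2004, 7, Fay), (2004, 7, Uma), (2005, 18, Gus), (2005, 7, Fay), (2005, 7, Uma), (2012, 2, Gus), (2012, 2, Ola), (2019, 2, Gus), (2019, 2, Ola), (2021, 2, Gus), (2021, 2, Ola)}.
π_{sid, year} gives {(18, 2005), (2, 1980), (2, 1988), (2, 2012), (2, 2019), (2, 2021), (7, 1985), (7, 2004), (7, 2005)} (8 duplicate(s) eliminated).

{(18, 2005), (2, 1980), (2, 1988), (2, 2012), (2, 2019), (2, 2021), (7, 1985), (7, 2004), (7, 2005)}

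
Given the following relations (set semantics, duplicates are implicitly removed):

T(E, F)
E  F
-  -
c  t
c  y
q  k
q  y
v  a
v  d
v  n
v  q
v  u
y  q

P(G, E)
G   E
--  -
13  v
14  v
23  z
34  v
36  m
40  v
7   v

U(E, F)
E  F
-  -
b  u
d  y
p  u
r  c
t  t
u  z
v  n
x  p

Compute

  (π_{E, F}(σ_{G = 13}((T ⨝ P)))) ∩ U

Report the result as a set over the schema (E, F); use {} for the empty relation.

Joining T and P on E yields {(v, a, 13), (v, a, 14), (v, a, 34), (v, a, 40), (v, a, 7), (v, d, 13), (v, d, 14), (v, d, 34), (v, d, 40), (v, d, 7), (v, n, 13), (v, n, 14), (v, n, 34), (v, n, 40), (v, n, 7), (v, q, 13), (v, q, 14), (v, q, 34), (v, q, 40), (v, q, 7), (v, u, 13), (v, u, 14), (v, u, 34), (v, u, 40), (v, u, 7)}.
σ[G = 13]: keep tuples satisfying G = 13 → {(v, a, 13), (v, d, 13), (v, n, 13), (v, q, 13), (v, u, 13)}
π[E, F]: project onto (E, F) → {(v, a), (v, d), (v, n), (v, q), (v, u)}
Intersection: {(v, a), (v, d), (v, n), (v, q), (v, u)} with {(b, u), (d, y), (p, u), (r, c), (t, t), (u, z), (v, n), (x, p)} → {(v, n)}

{(v, n)}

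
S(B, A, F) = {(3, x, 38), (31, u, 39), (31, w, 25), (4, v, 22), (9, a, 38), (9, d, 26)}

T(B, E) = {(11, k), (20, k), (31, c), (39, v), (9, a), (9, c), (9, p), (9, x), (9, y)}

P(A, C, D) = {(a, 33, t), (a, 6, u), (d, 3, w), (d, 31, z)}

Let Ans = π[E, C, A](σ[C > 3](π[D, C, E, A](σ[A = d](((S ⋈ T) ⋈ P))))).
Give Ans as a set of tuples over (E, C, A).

S ⋈ T (natural join on B): {(31, u, 39, c), (31, w, 25, c), (9, a, 38, a), (9, a, 38, c), (9, a, 38, p), (9, a, 38, x), (9, a, 38, y), (9, d, 26, a), (9, d, 26, c), (9, d, 26, p), (9, d, 26, x), (9, d, 26, y)}
(S ⋈ T) ⋈ P (natural join on A): {(9, a, 38, a, 33, t), (9, a, 38, a, 6, u), (9, a, 38, c, 33, t), (9, a, 38, c, 6, u), (9, a, 38, p, 33, t), (9, a, 38, p, 6, u), (9, a, 38, x, 33, t), (9, a, 38, x, 6, u), (9, a, 38, y, 33, t), (9, a, 38, y, 6, u), (9, d, 26, a, 3, w), (9, d, 26, a, 31, z), (9, d, 26, c, 3, w), (9, d, 26, c, 31, z), (9, d, 26, p, 3, w), (9, d, 26, p, 31, z), (9, d, 26, x, 3, w), (9, d, 26, x, 31, z), (9, d, 26, y, 3, w), (9, d, 26, y, 31, z)}
Apply σ_{A = d}; surviving tuples: {(9, d, 26, a, 3, w), (9, d, 26, a, 31, z), (9, d, 26, c, 3, w), (9, d, 26, c, 31, z), (9, d, 26, p, 3, w), (9, d, 26, p, 31, z), (9, d, 26, x, 3, w), (9, d, 26, x, 31, z), (9, d, 26, y, 3, w), (9, d, 26, y, 31, z)}
π_{D, C, E, A} gives {(w, 3, a, d), (w, 3, c, d), (w, 3, p, d), (w, 3, x, d), (w, 3, y, d), (z, 31, a, d), (z, 31, c, d), (z, 31, p, d), (z, 31, x, d), (z, 31, y, d)}.
Apply σ_{C > 3}; surviving tuples: {(z, 31, a, d), (z, 31, c, d), (z, 31, p, d), (z, 31, x, d), (z, 31, y, d)}
π_{E, C, A} gives {(a, 31, d), (c, 31, d), (p, 31, d), (x, 31, d), (y, 31, d)}.

{(a, 31, d), (c, 31, d), (p, 31, d), (x, 31, d), (y, 31, d)}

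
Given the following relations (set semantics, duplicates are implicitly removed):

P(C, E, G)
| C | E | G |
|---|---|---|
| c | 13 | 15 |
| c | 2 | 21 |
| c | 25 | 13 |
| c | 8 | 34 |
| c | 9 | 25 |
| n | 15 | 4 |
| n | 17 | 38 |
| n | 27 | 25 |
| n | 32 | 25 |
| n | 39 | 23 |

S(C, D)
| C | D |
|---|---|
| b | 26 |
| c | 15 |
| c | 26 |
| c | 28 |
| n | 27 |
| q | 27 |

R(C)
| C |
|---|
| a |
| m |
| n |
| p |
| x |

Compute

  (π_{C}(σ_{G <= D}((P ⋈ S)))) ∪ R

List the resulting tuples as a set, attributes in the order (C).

{a, c, m, n, p, x}

Natural join on C: {(c, 13, 15, 15), (c, 13, 15, 26), (c, 13, 15, 28), (c, 2, 21, 15), (c, 2, 21, 26), (c, 2, 21, 28), (c, 25, 13, 15), (c, 25, 13, 26), (c, 25, 13, 28), (c, 8, 34, 15), (c, 8, 34, 26), (c, 8, 34, 28), (c, 9, 25, 15), (c, 9, 25, 26), (c, 9, 25, 28), (n, 15, 4, 27), (n, 17, 38, 27), (n, 27, 25, 27), (n, 32, 25, 27), (n, 39, 23, 27)}
Selection G <= D: {(c, 13, 15, 15), (c, 13, 15, 26), (c, 13, 15, 28), (c, 2, 21, 26), (c, 2, 21, 28), (c, 25, 13, 15), (c, 25, 13, 26), (c, 25, 13, 28), (c, 9, 25, 26), (c, 9, 25, 28), (n, 15, 4, 27), (n, 27, 25, 27), (n, 32, 25, 27), (n, 39, 23, 27)}
Projecting to C (12 duplicate(s) eliminated): {c, n}
Set union of the two operands is {a, c, m, n, p, x}.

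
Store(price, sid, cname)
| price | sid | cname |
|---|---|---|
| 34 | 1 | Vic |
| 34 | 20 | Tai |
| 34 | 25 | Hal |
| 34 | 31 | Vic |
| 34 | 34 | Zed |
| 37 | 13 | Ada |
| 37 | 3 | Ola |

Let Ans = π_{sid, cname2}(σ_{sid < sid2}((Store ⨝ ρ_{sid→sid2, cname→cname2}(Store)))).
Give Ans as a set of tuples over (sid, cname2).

ρ[sid→sid2, cname→cname2]: schema becomes (price, sid2, cname2); tuples unchanged.
Store ⋈ ρ_{sid→sid2, cname→cname2}(Store) (natural join on price): {(34, 1, Vic, 1, Vic), (34, 1, Vic, 20, Tai), (34, 1, Vic, 25, Hal), (34, 1, Vic, 31, Vic), (34, 1, Vic, 34, Zed), (34, 20, Tai, 1, Vic), (34, 20, Tai, 20, Tai), (34, 20, Tai, 25, Hal), (34, 20, Tai, 31, Vic), (34, 20, Tai, 34, Zed), (34, 25, Hal, 1, Vic), (34, 25, Hal, 20, Tai), (34, 25, Hal, 25, Hal), (34, 25, Hal, 31, Vic), (34, 25, Hal, 34, Zed), (34, 31, Vic, 1, Vic), (34, 31, Vic, 20, Tai), (34, 31, Vic, 25, Hal), (34, 31, Vic, 31, Vic), (34, 31, Vic, 34, Zed), (34, 34, Zed, 1, Vic), (34, 34, Zed, 20, Tai), (34, 34, Zed, 25, Hal), (34, 34, Zed, 31, Vic), (34, 34, Zed, 34, Zed), (37, 13, Ada, 13, Ada), (37, 13, Ada, 3, Ola), (37, 3, Ola, 13, Ada), (37, 3, Ola, 3, Ola)}
σ[sid < sid2]: keep tuples satisfying sid < sid2 → {(34, 1, Vic, 20, Tai), (34, 1, Vic, 25, Hal), (34, 1, Vic, 31, Vic), (34, 1, Vic, 34, Zed), (34, 20, Tai, 25, Hal), (34, 20, Tai, 31, Vic), (34, 20, Tai, 34, Zed), (34, 25, Hal, 31, Vic), (34, 25, Hal, 34, Zed), (34, 31, Vic, 34, Zed), (37, 3, Ola, 13, Ada)}
Projecting to sid, cname2: {(1, Hal), (1, Tai), (1, Vic), (1, Zed), (20, Hal), (20, Vic), (20, Zed), (25, Vic), (25, Zed), (3, Ada), (31, Zed)}

{(1, Hal), (1, Tai), (1, Vic), (1, Zed), (20, Hal), (20, Vic), (20, Zed), (25, Vic), (25, Zed), (3, Ada), (31, Zed)}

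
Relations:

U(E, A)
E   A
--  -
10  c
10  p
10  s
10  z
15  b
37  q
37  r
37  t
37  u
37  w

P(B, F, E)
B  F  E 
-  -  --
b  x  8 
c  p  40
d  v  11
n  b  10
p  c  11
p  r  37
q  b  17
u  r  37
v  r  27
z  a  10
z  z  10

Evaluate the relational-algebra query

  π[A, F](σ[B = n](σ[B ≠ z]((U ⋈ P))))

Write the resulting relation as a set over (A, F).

{(c, b), (p, b), (s, b), (z, b)}

Joining U and P on E yields {(10, c, n, b), (10, c, z, a), (10, c, z, z), (10, p, n, b), (10, p, z, a), (10, p, z, z), (10, s, n, b), (10, s, z, a), (10, s, z, z), (10, z, n, b), (10, z, z, a), (10, z, z, z), (37, q, p, r), (37, q, u, r), (37, r, p, r), (37, r, u, r), (37, t, p, r), (37, t, u, r), (37, u, p, r), (37, u, u, r), (37, w, p, r), (37, w, u, r)}.
Selection B ≠ z: {(10, c, n, b), (10, p, n, b), (10, s, n, b), (10, z, n, b), (37, q, p, r), (37, q, u, r), (37, r, p, r), (37, r, u, r), (37, t, p, r), (37, t, u, r), (37, u, p, r), (37, u, u, r), (37, w, p, r), (37, w, u, r)}
Selection B = n: {(10, c, n, b), (10, p, n, b), (10, s, n, b), (10, z, n, b)}
Projecting to A, F: {(c, b), (p, b), (s, b), (z, b)}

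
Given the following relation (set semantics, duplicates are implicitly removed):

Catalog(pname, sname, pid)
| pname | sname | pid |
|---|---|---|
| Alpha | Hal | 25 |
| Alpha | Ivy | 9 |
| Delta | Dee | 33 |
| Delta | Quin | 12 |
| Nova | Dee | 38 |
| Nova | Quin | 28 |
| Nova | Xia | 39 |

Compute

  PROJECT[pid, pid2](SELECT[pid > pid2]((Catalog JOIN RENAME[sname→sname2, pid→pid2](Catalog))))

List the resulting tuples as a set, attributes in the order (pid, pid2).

ρ[sname→sname2, pid→pid2]: schema becomes (pname, sname2, pid2); tuples unchanged.
Joining Catalog and RENAME[sname→sname2, pid→pid2](Catalog) on pname yields {(Alpha, Hal, 25, Hal, 25), (Alpha, Hal, 25, Ivy, 9), (Alpha, Ivy, 9, Hal, 25), (Alpha, Ivy, 9, Ivy, 9), (Delta, Dee, 33, Dee, 33), (Delta, Dee, 33, Quin, 12), (Delta, Quin, 12, Dee, 33), (Delta, Quin, 12, Quin, 12), (Nova, Dee, 38, Dee, 38), (Nova, Dee, 38, Quin, 28), (Nova, Dee, 38, Xia, 39), (Nova, Quin, 28, Dee, 38), (Nova, Quin, 28, Quin, 28), (Nova, Quin, 28, Xia, 39), (Nova, Xia, 39, Dee, 38), (Nova, Xia, 39, Quin, 28), (Nova, Xia, 39, Xia, 39)}.
Apply σ_{pid > pid2}; surviving tuples: {(Alpha, Hal, 25, Ivy, 9), (Delta, Dee, 33, Quin, 12), (Nova, Dee, 38, Quin, 28), (Nova, Xia, 39, Dee, 38), (Nova, Xia, 39, Quin, 28)}
π[pid, pid2]: project onto (pid, pid2) → {(25, 9), (33, 12), (38, 28), (39, 28), (39, 38)}

{(25, 9), (33, 12), (38, 28), (39, 28), (39, 38)}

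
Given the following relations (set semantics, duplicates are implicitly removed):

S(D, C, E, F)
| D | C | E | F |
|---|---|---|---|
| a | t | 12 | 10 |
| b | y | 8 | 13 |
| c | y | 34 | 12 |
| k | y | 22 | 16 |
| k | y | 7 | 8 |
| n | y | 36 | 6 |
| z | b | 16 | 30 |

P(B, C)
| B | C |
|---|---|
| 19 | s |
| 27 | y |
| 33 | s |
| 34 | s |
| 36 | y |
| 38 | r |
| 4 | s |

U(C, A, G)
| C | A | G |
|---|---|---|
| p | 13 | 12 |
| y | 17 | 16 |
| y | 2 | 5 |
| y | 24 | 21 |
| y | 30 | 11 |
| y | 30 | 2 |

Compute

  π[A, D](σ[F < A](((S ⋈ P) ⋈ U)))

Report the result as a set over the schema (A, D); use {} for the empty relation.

{(17, b), (17, c), (17, k), (17, n), (24, b), (24, c), (24, k), (24, n), (30, b), (30, c), (30, k), (30, n)}

S ⋈ P (natural join on C): {(b, y, 8, 13, 27), (b, y, 8, 13, 36), (c, y, 34, 12, 27), (c, y, 34, 12, 36), (k, y, 22, 16, 27), (k, y, 22, 16, 36), (k, y, 7, 8, 27), (k, y, 7, 8, 36), (n, y, 36, 6, 27), (n, y, 36, 6, 36)}
(S ⋈ P) ⋈ U (natural join on C): {(b, y, 8, 13, 27, 17, 16), (b, y, 8, 13, 27, 2, 5), (b, y, 8, 13, 27, 24, 21), (b, y, 8, 13, 27, 30, 11), (b, y, 8, 13, 27, 30, 2), (b, y, 8, 13, 36, 17, 16), (b, y, 8, 13, 36, 2, 5), (b, y, 8, 13, 36, 24, 21), (b, y, 8, 13, 36, 30, 11), (b, y, 8, 13, 36, 30, 2), (c, y, 34, 12, 27, 17, 16), (c, y, 34, 12, 27, 2, 5), (c, y, 34, 12, 27, 24, 21), (c, y, 34, 12, 27, 30, 11), (c, y, 34, 12, 27, 30, 2), (c, y, 34, 12, 36, 17, 16), (c, y, 34, 12, 36, 2, 5), (c, y, 34, 12, 36, 24, 21), (c, y, 34, 12, 36, 30, 11), (c, y, 34, 12, 36, 30, 2), (k, y, 22, 16, 27, 17, 16), (k, y, 22, 16, 27, 2, 5), (k, y, 22, 16, 27, 24, 21), (k, y, 22, 16, 27, 30, 11), (k, y, 22, 16, 27, 30, 2), (k, y, 22, 16, 36, 17, 16), (k, y, 22, 16, 36, 2, 5), (k, y, 22, 16, 36, 24, 21), (k, y, 22, 16, 36, 30, 11), (k, y, 22, 16, 36, 30, 2), (k, y, 7, 8, 27, 17, 16), (k, y, 7, 8, 27, 2, 5), (k, y, 7, 8, 27, 24, 21), (k, y, 7, 8, 27, 30, 11), (k, y, 7, 8, 27, 30, 2), (k, y, 7, 8, 36, 17, 16), (k, y, 7, 8, 36, 2, 5), (k, y, 7, 8, 36, 24, 21), (k, y, 7, 8, 36, 30, 11), (k, y, 7, 8, 36, 30, 2), (n, y, 36, 6, 27, 17, 16), (n, y, 36, 6, 27, 2, 5), (n, y, 36, 6, 27, 24, 21), (n, y, 36, 6, 27, 30, 11), (n, y, 36, 6, 27, 30, 2), (n, y, 36, 6, 36, 17, 16), (n, y, 36, 6, 36, 2, 5), (n, y, 36, 6, 36, 24, 21), (n, y, 36, 6, 36, 30, 11), (n, y, 36, 6, 36, 30, 2)}
Filtering on F < A leaves {(b, y, 8, 13, 27, 17, 16), (b, y, 8, 13, 27, 24, 21), (b, y, 8, 13, 27, 30, 11), (b, y, 8, 13, 27, 30, 2), (b, y, 8, 13, 36, 17, 16), (b, y, 8, 13, 36, 24, 21), (b, y, 8, 13, 36, 30, 11), (b, y, 8, 13, 36, 30, 2), (c, y, 34, 12, 27, 17, 16), (c, y, 34, 12, 27, 24, 21), (c, y, 34, 12, 27, 30, 11), (c, y, 34, 12, 27, 30, 2), (c, y, 34, 12, 36, 17, 16), (c, y, 34, 12, 36, 24, 21), (c, y, 34, 12, 36, 30, 11), (c, y, 34, 12, 36, 30, 2), (k, y, 22, 16, 27, 17, 16), (k, y, 22, 16, 27, 24, 21), (k, y, 22, 16, 27, 30, 11), (k, y, 22, 16, 27, 30, 2), (k, y, 22, 16, 36, 17, 16), (k, y, 22, 16, 36, 24, 21), (k, y, 22, 16, 36, 30, 11), (k, y, 22, 16, 36, 30, 2), (k, y, 7, 8, 27, 17, 16), (k, y, 7, 8, 27, 24, 21), (k, y, 7, 8, 27, 30, 11), (k, y, 7, 8, 27, 30, 2), (k, y, 7, 8, 36, 17, 16), (k, y, 7, 8, 36, 24, 21), (k, y, 7, 8, 36, 30, 11), (k, y, 7, 8, 36, 30, 2), (n, y, 36, 6, 27, 17, 16), (n, y, 36, 6, 27, 24, 21), (n, y, 36, 6, 27, 30, 11), (n, y, 36, 6, 27, 30, 2), (n, y, 36, 6, 36, 17, 16), (n, y, 36, 6, 36, 24, 21), (n, y, 36, 6, 36, 30, 11), (n, y, 36, 6, 36, 30, 2)}.
Keep only column(s) A, D (28 duplicate(s) eliminated): {(17, b), (17, c), (17, k), (17, n), (24, b), (24, c), (24, k), (24, n), (30, b), (30, c), (30, k), (30, n)}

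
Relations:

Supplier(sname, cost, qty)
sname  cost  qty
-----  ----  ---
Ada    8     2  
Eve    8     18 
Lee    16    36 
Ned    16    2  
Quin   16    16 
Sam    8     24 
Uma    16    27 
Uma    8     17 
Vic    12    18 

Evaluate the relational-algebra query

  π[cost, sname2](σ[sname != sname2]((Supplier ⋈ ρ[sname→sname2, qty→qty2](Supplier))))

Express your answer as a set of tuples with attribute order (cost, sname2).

ρ[sname→sname2, qty→qty2]: schema becomes (sname2, cost, qty2); tuples unchanged.
Joining Supplier and ρ[sname→sname2, qty→qty2](Supplier) on cost yields {(Ada, 8, 2, Ada, 2), (Ada, 8, 2, Eve, 18), (Ada, 8, 2, Sam, 24), (Ada, 8, 2, Uma, 17), (Eve, 8, 18, Ada, 2), (Eve, 8, 18, Eve, 18), (Eve, 8, 18, Sam, 24), (Eve, 8, 18, Uma, 17), (Lee, 16, 36, Lee, 36), (Lee, 16, 36, Ned, 2), (Lee, 16, 36, Quin, 16), (Lee, 16, 36, Uma, 27), (Ned, 16, 2, Lee, 36), (Ned, 16, 2, Ned, 2), (Ned, 16, 2, Quin, 16), (Ned, 16, 2, Uma, 27), (Quin, 16, 16, Lee, 36), (Quin, 16, 16, Ned, 2), (Quin, 16, 16, Quin, 16), (Quin, 16, 16, Uma, 27), (Sam, 8, 24, Ada, 2), (Sam, 8, 24, Eve, 18), (Sam, 8, 24, Sam, 24), (Sam, 8, 24, Uma, 17), (Uma, 16, 27, Lee, 36), (Uma, 16, 27, Ned, 2), (Uma, 16, 27, Quin, 16), (Uma, 16, 27, Uma, 27), (Uma, 8, 17, Ada, 2), (Uma, 8, 17, Eve, 18), (Uma, 8, 17, Sam, 24), (Uma, 8, 17, Uma, 17), (Vic, 12, 18, Vic, 18)}.
Apply σ_{sname != sname2}; surviving tuples: {(Ada, 8, 2, Eve, 18), (Ada, 8, 2, Sam, 24), (Ada, 8, 2, Uma, 17), (Eve, 8, 18, Ada, 2), (Eve, 8, 18, Sam, 24), (Eve, 8, 18, Uma, 17), (Lee, 16, 36, Ned, 2), (Lee, 16, 36, Quin, 16), (Lee, 16, 36, Uma, 27), (Ned, 16, 2, Lee, 36), (Ned, 16, 2, Quin, 16), (Ned, 16, 2, Uma, 27), (Quin, 16, 16, Lee, 36), (Quin, 16, 16, Ned, 2), (Quin, 16, 16, Uma, 27), (Sam, 8, 24, Ada, 2), (Sam, 8, 24, Eve, 18), (Sam, 8, 24, Uma, 17), (Uma, 16, 27, Lee, 36), (Uma, 16, 27, Ned, 2), (Uma, 16, 27, Quin, 16), (Uma, 8, 17, Ada, 2), (Uma, 8, 17, Eve, 18), (Uma, 8, 17, Sam, 24)}
π[cost, sname2]: project onto (cost, sname2) (16 duplicate(s) eliminated) → {(16, Lee), (16, Ned), (16, Quin), (16, Uma), (8, Ada), (8, Eve), (8, Sam), (8, Uma)}

{(16, Lee), (16, Ned), (16, Quin), (16, Uma), (8, Ada), (8, Eve), (8, Sam), (8, Uma)}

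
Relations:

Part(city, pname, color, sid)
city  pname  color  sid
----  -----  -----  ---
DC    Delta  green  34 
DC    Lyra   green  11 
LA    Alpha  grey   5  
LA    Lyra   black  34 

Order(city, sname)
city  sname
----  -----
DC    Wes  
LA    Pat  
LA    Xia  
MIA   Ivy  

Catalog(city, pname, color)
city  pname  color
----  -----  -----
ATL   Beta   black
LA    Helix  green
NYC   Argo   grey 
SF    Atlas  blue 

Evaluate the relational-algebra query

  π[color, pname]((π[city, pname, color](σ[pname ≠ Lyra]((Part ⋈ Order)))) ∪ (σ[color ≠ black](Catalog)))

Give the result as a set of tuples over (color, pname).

{(blue, Atlas), (green, Delta), (green, Helix), (grey, Alpha), (grey, Argo)}

Natural join on city: {(DC, Delta, green, 34, Wes), (DC, Lyra, green, 11, Wes), (LA, Alpha, grey, 5, Pat), (LA, Alpha, grey, 5, Xia), (LA, Lyra, black, 34, Pat), (LA, Lyra, black, 34, Xia)}
Selection pname ≠ Lyra: {(DC, Delta, green, 34, Wes), (LA, Alpha, grey, 5, Pat), (LA, Alpha, grey, 5, Xia)}
Keep only column(s) city, pname, color (1 duplicate(s) eliminated): {(DC, Delta, green), (LA, Alpha, grey)}
Selection color ≠ black: {(LA, Helix, green), (NYC, Argo, grey), (SF, Atlas, blue)}
Union: {(DC, Delta, green), (LA, Alpha, grey)} with {(LA, Helix, green), (NYC, Argo, grey), (SF, Atlas, blue)} → {(DC, Delta, green), (LA, Alpha, grey), (LA, Helix, green), (NYC, Argo, grey), (SF, Atlas, blue)}
Keep only column(s) color, pname: {(blue, Atlas), (green, Delta), (green, Helix), (grey, Alpha), (grey, Argo)}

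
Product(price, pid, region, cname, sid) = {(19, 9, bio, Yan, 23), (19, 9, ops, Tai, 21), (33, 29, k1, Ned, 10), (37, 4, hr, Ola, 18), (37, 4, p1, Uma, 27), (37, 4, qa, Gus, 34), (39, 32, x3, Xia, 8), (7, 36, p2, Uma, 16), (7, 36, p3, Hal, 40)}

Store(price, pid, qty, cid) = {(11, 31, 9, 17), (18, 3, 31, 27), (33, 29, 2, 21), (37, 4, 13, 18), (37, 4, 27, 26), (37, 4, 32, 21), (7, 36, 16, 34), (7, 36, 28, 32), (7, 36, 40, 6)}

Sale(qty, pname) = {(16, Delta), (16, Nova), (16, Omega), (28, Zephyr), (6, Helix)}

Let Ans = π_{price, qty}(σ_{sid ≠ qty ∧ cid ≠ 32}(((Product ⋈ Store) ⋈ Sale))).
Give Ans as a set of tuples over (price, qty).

Product ⋈ Store (natural join on price, pid): {(33, 29, k1, Ned, 10, 2, 21), (37, 4, hr, Ola, 18, 13, 18), (37, 4, hr, Ola, 18, 27, 26), (37, 4, hr, Ola, 18, 32, 21), (37, 4, p1, Uma, 27, 13, 18), (37, 4, p1, Uma, 27, 27, 26), (37, 4, p1, Uma, 27, 32, 21), (37, 4, qa, Gus, 34, 13, 18), (37, 4, qa, Gus, 34, 27, 26), (37, 4, qa, Gus, 34, 32, 21), (7, 36, p2, Uma, 16, 16, 34), (7, 36, p2, Uma, 16, 28, 32), (7, 36, p2, Uma, 16, 40, 6), (7, 36, p3, Hal, 40, 16, 34), (7, 36, p3, Hal, 40, 28, 32), (7, 36, p3, Hal, 40, 40, 6)}
(Product ⋈ Store) ⋈ Sale (natural join on qty): {(7, 36, p2, Uma, 16, 16, 34, Delta), (7, 36, p2, Uma, 16, 16, 34, Nova), (7, 36, p2, Uma, 16, 16, 34, Omega), (7, 36, p2, Uma, 16, 28, 32, Zephyr), (7, 36, p3, Hal, 40, 16, 34, Delta), (7, 36, p3, Hal, 40, 16, 34, Nova), (7, 36, p3, Hal, 40, 16, 34, Omega), (7, 36, p3, Hal, 40, 28, 32, Zephyr)}
Selection sid ≠ qty ∧ cid ≠ 32: {(7, 36, p3, Hal, 40, 16, 34, Delta), (7, 36, p3, Hal, 40, 16, 34, Nova), (7, 36, p3, Hal, 40, 16, 34, Omega)}
π[price, qty]: project onto (price, qty) (2 duplicate(s) eliminated) → {(7, 16)}

{(7, 16)}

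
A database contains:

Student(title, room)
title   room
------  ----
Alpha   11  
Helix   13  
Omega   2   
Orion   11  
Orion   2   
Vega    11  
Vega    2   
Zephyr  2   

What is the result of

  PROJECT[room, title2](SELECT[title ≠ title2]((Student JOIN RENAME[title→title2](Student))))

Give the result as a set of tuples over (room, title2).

{(11, Alpha), (11, Orion), (11, Vega), (2, Omega), (2, Orion), (2, Vega), (2, Zephyr)}

ρ[title→title2]: schema becomes (title2, room); tuples unchanged.
Natural join on room: {(Alpha, 11, Alpha), (Alpha, 11, Orion), (Alpha, 11, Vega), (Helix, 13, Helix), (Omega, 2, Omega), (Omega, 2, Orion), (Omega, 2, Vega), (Omega, 2, Zephyr), (Orion, 11, Alpha), (Orion, 11, Orion), (Orion, 11, Vega), (Orion, 2, Omega), (Orion, 2, Orion), (Orion, 2, Vega), (Orion, 2, Zephyr), (Vega, 11, Alpha), (Vega, 11, Orion), (Vega, 11, Vega), (Vega, 2, Omega), (Vega, 2, Orion), (Vega, 2, Vega), (Vega, 2, Zephyr), (Zephyr, 2, Omega), (Zephyr, 2, Orion), (Zephyr, 2, Vega), (Zephyr, 2, Zephyr)}
Filtering on title ≠ title2 leaves {(Alpha, 11, Orion), (Alpha, 11, Vega), (Omega, 2, Orion), (Omega, 2, Vega), (Omega, 2, Zephyr), (Orion, 11, Alpha), (Orion, 11, Vega), (Orion, 2, Omega), (Orion, 2, Vega), (Orion, 2, Zephyr), (Vega, 11, Alpha), (Vega, 11, Orion), (Vega, 2, Omega), (Vega, 2, Orion), (Vega, 2, Zephyr), (Zephyr, 2, Omega), (Zephyr, 2, Orion), (Zephyr, 2, Vega)}.
π_{room, title2} gives {(11, Alpha), (11, Orion), (11, Vega), (2, Omega), (2, Orion), (2, Vega), (2, Zephyr)} (11 duplicate(s) eliminated).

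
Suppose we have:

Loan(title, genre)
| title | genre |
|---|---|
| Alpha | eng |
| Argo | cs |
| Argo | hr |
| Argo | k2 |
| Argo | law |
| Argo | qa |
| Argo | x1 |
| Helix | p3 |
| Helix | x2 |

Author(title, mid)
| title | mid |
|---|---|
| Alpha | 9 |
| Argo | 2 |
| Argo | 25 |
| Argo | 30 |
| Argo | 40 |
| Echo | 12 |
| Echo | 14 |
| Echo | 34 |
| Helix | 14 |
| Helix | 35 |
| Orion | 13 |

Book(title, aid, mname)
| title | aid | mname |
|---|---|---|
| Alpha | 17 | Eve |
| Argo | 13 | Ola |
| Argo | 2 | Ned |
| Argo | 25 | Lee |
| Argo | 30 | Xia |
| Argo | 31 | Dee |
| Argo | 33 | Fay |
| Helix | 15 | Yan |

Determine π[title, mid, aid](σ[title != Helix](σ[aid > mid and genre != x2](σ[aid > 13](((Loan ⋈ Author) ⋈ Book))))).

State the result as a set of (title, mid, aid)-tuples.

{(Alpha, 9, 17), (Argo, 2, 25), (Argo, 2, 30), (Argo, 2, 31), (Argo, 2, 33), (Argo, 25, 30), (Argo, 25, 31), (Argo, 25, 33), (Argo, 30, 31), (Argo, 30, 33)}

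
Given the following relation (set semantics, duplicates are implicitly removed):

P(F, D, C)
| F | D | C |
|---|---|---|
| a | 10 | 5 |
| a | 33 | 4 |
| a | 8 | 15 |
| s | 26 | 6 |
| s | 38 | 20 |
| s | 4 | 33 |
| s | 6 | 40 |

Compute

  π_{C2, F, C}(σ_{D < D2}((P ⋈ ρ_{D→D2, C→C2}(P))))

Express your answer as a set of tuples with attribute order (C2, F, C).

ρ[D→D2, C→C2]: schema becomes (F, D2, C2); tuples unchanged.
P ⋈ ρ_{D→D2, C→C2}(P) (natural join on F): {(a, 10, 5, 10, 5), (a, 10, 5, 33, 4), (a, 10, 5, 8, 15), (a, 33, 4, 10, 5), (a, 33, 4, 33, 4), (a, 33, 4, 8, 15), (a, 8, 15, 10, 5), (a, 8, 15, 33, 4), (a, 8, 15, 8, 15), (s, 26, 6, 26, 6), (s, 26, 6, 38, 20), (s, 26, 6, 4, 33), (s, 26, 6, 6, 40), (s, 38, 20, 26, 6), (s, 38, 20, 38, 20), (s, 38, 20, 4, 33), (s, 38, 20, 6, 40), (s, 4, 33, 26, 6), (s, 4, 33, 38, 20), (s, 4, 33, 4, 33), (s, 4, 33, 6, 40), (s, 6, 40, 26, 6), (s, 6, 40, 38, 20), (s, 6, 40, 4, 33), (s, 6, 40, 6, 40)}
Apply σ_{D < D2}; surviving tuples: {(a, 10, 5, 33, 4), (a, 8, 15, 10, 5), (a, 8, 15, 33, 4), (s, 26, 6, 38, 20), (s, 4, 33, 26, 6), (s, 4, 33, 38, 20), (s, 4, 33, 6, 40), (s, 6, 40, 26, 6), (s, 6, 40, 38, 20)}
π[C2, F, C]: project onto (C2, F, C) → {(20, s, 33), (20, s, 40), (20, s, 6), (4, a, 15), (4, a, 5), (40, s, 33), (5, a, 15), (6, s, 33), (6, s, 40)}

{(20, s, 33), (20, s, 40), (20, s, 6), (4, a, 15), (4, a, 5), (40, s, 33), (5, a, 15), (6, s, 33), (6, s, 40)}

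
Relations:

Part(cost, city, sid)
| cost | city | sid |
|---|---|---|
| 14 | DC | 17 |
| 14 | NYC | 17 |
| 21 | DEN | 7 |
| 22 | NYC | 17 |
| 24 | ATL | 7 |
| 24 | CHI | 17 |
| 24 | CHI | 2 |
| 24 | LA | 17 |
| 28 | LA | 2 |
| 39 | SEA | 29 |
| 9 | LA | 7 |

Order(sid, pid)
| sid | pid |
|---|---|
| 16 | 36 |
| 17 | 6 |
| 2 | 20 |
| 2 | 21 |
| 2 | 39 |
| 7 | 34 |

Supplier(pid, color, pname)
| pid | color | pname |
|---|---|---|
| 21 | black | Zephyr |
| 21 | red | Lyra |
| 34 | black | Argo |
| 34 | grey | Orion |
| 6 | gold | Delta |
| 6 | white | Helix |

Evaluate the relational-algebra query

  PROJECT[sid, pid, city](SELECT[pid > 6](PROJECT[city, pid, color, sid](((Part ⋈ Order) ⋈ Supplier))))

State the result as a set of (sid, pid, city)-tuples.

{(2, 21, CHI), (2, 21, LA), (7, 34, ATL), (7, 34, DEN), (7, 34, LA)}

Natural join on sid: {(14, DC, 17, 6), (14, NYC, 17, 6), (21, DEN, 7, 34), (22, NYC, 17, 6), (24, ATL, 7, 34), (24, CHI, 17, 6), (24, CHI, 2, 20), (24, CHI, 2, 21), (24, CHI, 2, 39), (24, LA, 17, 6), (28, LA, 2, 20), (28, LA, 2, 21), (28, LA, 2, 39), (9, LA, 7, 34)}
Natural join on pid: {(14, DC, 17, 6, gold, Delta), (14, DC, 17, 6, white, Helix), (14, NYC, 17, 6, gold, Delta), (14, NYC, 17, 6, white, Helix), (21, DEN, 7, 34, black, Argo), (21, DEN, 7, 34, grey, Orion), (22, NYC, 17, 6, gold, Delta), (22, NYC, 17, 6, white, Helix), (24, ATL, 7, 34, black, Argo), (24, ATL, 7, 34, grey, Orion), (24, CHI, 17, 6, gold, Delta), (24, CHI, 17, 6, white, Helix), (24, CHI, 2, 21, black, Zephyr), (24, CHI, 2, 21, red, Lyra), (24, LA, 17, 6, gold, Delta), (24, LA, 17, 6, white, Helix), (28, LA, 2, 21, black, Zephyr), (28, LA, 2, 21, red, Lyra), (9, LA, 7, 34, black, Argo), (9, LA, 7, 34, grey, Orion)}
π_{city, pid, color, sid} gives {(ATL, 34, black, 7), (ATL, 34, grey, 7), (CHI, 21, black, 2), (CHI, 21, red, 2), (CHI, 6, gold, 17), (CHI, 6, white, 17), (DC, 6, gold, 17), (DC, 6, white, 17), (DEN, 34, black, 7), (DEN, 34, grey, 7), (LA, 21, black, 2), (LA, 21, red, 2), (LA, 34, black, 7), (LA, 34, grey, 7), (LA, 6, gold, 17), (LA, 6, white, 17), (NYC, 6, gold, 17), (NYC, 6, white, 17)} (2 duplicate(s) eliminated).
Selection pid > 6: {(ATL, 34, black, 7), (ATL, 34, grey, 7), (CHI, 21, black, 2), (CHI, 21, red, 2), (DEN, 34, black, 7), (DEN, 34, grey, 7), (LA, 21, black, 2), (LA, 21, red, 2), (LA, 34, black, 7), (LA, 34, grey, 7)}
π_{sid, pid, city} gives {(2, 21, CHI), (2, 21, LA), (7, 34, ATL), (7, 34, DEN), (7, 34, LA)} (5 duplicate(s) eliminated).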